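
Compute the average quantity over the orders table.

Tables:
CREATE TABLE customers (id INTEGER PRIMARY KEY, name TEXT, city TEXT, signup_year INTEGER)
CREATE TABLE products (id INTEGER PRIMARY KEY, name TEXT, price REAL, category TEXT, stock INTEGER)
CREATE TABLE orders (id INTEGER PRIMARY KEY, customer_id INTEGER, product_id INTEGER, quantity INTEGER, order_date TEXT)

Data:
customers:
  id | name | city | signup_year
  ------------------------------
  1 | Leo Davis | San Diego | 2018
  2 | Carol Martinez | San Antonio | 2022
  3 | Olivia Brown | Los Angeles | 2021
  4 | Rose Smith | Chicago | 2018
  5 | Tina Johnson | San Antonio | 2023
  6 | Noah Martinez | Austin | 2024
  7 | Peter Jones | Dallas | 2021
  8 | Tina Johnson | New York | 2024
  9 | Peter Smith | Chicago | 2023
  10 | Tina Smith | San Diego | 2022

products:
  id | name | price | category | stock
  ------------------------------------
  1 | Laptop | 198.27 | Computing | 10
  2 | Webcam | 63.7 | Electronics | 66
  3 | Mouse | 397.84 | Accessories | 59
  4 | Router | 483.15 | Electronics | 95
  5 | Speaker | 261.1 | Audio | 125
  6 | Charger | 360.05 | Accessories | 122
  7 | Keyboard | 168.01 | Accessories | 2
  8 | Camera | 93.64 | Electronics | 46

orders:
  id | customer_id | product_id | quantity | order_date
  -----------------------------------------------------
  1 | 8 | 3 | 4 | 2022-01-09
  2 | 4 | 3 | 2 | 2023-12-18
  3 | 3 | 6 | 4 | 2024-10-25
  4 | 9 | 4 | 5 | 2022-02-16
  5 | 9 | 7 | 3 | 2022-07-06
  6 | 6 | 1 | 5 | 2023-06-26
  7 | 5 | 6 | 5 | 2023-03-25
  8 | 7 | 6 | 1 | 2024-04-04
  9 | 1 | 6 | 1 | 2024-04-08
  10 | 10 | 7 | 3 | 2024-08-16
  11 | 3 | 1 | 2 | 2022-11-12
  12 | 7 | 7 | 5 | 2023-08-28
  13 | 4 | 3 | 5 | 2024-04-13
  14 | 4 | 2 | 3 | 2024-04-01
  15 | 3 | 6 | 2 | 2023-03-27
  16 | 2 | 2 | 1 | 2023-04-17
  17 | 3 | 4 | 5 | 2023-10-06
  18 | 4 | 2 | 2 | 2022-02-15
SELECT AVG(quantity) FROM orders

Execution result:
3.22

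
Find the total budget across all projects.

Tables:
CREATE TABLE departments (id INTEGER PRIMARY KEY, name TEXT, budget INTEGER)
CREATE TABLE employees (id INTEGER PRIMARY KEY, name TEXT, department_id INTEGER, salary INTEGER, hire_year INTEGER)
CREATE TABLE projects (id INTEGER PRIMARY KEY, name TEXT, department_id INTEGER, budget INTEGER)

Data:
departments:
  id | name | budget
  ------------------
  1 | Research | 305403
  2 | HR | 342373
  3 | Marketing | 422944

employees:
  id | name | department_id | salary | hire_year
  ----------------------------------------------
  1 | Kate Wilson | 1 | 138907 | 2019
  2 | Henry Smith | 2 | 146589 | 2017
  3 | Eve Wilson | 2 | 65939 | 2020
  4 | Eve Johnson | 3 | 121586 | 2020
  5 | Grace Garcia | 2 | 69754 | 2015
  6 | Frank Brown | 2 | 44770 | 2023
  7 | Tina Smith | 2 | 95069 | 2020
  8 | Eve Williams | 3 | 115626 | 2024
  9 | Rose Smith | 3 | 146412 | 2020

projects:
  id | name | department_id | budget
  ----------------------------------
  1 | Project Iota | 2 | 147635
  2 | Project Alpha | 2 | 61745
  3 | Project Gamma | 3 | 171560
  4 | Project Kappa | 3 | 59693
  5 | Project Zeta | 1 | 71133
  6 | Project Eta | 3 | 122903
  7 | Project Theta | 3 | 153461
SELECT SUM(budget) FROM projects

Execution result:
788130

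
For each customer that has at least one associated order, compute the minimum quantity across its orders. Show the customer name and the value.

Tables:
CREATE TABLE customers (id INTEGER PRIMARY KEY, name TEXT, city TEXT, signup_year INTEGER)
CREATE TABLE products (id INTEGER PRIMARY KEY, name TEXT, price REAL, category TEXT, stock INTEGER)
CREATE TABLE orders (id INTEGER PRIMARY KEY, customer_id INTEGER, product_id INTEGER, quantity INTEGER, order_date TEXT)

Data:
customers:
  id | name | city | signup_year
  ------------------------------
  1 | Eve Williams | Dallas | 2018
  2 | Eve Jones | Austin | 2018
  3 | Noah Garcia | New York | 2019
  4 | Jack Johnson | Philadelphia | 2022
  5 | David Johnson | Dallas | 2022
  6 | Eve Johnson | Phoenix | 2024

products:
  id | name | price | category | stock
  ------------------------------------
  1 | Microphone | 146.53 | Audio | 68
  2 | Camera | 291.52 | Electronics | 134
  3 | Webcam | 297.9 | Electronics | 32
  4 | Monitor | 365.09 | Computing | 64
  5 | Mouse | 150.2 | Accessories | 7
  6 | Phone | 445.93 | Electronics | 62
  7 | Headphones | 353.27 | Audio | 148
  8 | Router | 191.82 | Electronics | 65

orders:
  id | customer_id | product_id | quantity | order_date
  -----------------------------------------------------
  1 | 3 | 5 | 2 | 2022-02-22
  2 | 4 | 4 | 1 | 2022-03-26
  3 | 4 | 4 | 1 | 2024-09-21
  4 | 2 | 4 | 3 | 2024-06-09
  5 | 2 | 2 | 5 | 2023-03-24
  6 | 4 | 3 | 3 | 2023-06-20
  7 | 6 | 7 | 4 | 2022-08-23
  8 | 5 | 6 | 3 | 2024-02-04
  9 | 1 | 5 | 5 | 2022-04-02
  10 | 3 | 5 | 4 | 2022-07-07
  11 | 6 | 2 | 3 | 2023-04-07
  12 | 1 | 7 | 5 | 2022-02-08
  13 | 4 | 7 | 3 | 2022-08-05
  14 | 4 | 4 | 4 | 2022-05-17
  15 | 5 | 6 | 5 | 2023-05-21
SELECT p.name, MIN(c.quantity) AS min_quantity FROM orders c JOIN customers p ON c.customer_id = p.id GROUP BY p.id, p.name

Execution result:
name | min_quantity
Eve Williams | 5
Eve Jones | 3
Noah Garcia | 2
Jack Johnson | 1
David Johnson | 3
Eve Johnson | 3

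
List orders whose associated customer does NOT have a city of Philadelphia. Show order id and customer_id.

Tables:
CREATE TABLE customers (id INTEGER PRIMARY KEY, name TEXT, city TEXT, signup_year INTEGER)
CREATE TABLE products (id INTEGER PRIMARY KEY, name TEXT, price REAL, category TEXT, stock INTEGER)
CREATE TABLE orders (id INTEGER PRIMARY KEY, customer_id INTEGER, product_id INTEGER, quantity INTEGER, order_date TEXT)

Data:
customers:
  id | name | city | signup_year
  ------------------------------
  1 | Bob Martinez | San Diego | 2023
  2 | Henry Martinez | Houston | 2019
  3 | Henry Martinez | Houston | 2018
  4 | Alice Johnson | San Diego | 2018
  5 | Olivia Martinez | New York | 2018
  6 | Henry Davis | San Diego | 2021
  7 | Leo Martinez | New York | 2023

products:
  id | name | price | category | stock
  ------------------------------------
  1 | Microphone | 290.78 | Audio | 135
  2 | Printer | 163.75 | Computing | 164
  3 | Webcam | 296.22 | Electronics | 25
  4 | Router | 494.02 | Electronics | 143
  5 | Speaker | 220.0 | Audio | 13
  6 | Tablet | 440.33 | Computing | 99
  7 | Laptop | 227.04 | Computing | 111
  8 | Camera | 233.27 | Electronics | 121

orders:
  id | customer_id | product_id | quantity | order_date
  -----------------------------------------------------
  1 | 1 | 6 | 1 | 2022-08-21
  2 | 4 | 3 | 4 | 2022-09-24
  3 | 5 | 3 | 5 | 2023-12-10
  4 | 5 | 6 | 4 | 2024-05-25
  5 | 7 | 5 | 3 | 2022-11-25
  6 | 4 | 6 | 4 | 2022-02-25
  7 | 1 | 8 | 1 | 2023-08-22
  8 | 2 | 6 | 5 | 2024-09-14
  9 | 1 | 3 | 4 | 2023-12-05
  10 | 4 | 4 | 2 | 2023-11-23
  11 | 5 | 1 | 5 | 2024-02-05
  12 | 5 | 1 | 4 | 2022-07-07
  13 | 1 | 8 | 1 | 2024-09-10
SELECT id, customer_id FROM orders WHERE customer_id NOT IN (SELECT id FROM customers WHERE city = 'Philadelphia')

Execution result:
id | customer_id
1 | 1
2 | 4
3 | 5
4 | 5
5 | 7
6 | 4
7 | 1
8 | 2
9 | 1
10 | 4
11 | 5
12 | 5
13 | 1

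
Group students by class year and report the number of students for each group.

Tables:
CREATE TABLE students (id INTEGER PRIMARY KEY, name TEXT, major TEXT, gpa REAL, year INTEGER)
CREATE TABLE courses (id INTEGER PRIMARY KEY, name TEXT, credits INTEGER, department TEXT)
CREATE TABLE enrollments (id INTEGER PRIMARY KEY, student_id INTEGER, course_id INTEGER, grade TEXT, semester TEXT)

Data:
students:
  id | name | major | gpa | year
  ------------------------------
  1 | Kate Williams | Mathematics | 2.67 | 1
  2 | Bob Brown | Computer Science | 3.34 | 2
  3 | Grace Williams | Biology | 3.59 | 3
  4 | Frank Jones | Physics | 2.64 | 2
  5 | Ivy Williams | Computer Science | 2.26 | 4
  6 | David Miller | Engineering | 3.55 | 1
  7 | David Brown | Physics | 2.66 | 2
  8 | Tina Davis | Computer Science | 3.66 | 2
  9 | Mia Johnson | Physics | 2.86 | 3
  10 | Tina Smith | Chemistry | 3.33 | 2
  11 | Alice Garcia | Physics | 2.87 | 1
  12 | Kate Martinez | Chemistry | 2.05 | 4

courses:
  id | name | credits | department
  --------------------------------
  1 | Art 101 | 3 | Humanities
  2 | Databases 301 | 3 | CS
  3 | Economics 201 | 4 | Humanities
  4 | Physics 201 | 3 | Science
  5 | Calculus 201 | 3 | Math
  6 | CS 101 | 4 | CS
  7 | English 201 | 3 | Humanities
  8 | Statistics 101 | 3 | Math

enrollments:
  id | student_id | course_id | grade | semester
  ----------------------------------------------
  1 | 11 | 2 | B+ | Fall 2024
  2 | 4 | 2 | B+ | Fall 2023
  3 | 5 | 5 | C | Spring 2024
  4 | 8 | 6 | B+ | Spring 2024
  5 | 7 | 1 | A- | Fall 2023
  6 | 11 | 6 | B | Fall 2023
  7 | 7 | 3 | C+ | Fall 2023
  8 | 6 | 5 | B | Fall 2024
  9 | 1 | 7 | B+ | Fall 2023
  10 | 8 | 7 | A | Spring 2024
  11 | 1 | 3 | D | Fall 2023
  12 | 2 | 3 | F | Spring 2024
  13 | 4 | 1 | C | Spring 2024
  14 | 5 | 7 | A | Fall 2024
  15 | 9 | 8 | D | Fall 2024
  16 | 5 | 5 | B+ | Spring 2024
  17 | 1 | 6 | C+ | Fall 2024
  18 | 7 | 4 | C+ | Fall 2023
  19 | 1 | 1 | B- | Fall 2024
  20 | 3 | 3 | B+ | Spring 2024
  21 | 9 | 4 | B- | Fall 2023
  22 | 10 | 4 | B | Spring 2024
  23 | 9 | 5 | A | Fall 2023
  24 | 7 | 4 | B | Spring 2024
SELECT year, COUNT(*) AS n FROM students GROUP BY year

Execution result:
year | n
1 | 3
2 | 5
3 | 2
4 | 2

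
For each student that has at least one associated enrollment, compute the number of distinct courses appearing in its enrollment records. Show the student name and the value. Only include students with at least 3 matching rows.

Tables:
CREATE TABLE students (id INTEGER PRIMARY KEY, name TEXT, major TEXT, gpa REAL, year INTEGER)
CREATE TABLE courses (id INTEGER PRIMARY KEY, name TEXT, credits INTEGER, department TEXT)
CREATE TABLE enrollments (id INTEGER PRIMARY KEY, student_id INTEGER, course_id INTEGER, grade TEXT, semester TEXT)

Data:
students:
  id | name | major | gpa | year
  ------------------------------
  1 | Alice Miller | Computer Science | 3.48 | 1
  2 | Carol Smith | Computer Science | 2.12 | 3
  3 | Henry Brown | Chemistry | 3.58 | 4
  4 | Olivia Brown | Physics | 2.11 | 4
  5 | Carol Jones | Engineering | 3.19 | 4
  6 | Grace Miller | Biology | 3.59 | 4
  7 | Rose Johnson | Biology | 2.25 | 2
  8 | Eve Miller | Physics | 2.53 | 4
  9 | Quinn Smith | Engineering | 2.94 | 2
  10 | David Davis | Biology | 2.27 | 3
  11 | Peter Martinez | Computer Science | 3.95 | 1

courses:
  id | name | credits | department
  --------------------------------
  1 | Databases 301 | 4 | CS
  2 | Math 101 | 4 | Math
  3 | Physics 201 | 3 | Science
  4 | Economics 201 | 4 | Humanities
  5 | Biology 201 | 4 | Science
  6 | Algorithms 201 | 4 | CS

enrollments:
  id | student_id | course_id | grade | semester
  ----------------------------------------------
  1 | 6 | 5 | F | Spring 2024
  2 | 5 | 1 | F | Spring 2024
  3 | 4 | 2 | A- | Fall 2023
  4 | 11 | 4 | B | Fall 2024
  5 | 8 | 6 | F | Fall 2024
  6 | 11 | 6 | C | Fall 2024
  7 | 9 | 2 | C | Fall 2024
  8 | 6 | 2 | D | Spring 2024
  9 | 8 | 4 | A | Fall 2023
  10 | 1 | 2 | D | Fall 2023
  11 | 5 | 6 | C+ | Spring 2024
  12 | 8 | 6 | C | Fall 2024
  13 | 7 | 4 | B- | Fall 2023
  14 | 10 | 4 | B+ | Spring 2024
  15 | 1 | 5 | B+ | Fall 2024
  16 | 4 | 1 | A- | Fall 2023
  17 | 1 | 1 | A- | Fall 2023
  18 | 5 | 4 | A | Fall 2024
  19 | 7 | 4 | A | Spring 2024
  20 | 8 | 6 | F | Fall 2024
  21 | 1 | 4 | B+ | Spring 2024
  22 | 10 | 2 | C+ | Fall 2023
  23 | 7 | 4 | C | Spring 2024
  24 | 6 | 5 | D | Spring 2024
SELECT p.name, COUNT(DISTINCT c.course_id) AS distinct_course_count FROM enrollments c JOIN students p ON c.student_id = p.id GROUP BY p.id, p.name HAVING COUNT(*) >= 3

Execution result:
name | distinct_course_count
Alice Miller | 4
Carol Jones | 3
Grace Miller | 2
Rose Johnson | 1
Eve Miller | 2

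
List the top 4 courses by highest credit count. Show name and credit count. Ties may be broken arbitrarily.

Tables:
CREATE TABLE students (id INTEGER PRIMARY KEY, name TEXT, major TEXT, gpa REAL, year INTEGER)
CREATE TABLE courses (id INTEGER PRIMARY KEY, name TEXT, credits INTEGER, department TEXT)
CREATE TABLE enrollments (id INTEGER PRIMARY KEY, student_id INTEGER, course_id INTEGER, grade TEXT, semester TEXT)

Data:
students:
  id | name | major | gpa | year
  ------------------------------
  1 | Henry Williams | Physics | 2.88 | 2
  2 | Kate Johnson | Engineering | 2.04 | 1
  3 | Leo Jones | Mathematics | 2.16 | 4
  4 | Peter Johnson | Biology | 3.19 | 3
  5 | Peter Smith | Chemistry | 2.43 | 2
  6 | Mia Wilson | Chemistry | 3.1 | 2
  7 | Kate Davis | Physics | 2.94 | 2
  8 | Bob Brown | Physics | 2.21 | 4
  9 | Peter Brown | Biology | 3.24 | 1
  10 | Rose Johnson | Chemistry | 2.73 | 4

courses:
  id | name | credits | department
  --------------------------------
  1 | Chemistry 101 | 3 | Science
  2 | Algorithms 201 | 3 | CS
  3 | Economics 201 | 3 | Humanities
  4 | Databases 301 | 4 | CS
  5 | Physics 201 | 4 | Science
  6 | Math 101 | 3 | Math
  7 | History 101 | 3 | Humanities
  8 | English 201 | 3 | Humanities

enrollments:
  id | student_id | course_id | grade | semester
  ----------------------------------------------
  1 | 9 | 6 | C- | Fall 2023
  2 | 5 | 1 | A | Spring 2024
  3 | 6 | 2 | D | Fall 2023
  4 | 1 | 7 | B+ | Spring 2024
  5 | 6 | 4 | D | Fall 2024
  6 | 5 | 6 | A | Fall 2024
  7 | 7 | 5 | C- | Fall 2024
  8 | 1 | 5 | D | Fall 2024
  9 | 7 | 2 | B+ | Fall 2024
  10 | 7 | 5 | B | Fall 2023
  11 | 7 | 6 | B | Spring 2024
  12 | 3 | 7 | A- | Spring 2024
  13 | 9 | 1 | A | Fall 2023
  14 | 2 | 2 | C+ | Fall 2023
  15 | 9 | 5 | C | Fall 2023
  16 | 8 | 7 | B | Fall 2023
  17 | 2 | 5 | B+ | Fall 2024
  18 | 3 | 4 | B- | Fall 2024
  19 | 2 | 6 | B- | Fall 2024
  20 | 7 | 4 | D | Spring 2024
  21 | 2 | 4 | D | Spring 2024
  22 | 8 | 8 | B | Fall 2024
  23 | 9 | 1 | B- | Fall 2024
SELECT name, credits FROM courses ORDER BY credits DESC LIMIT 4

Execution result:
name | credits
Databases 301 | 4
Physics 201 | 4
Chemistry 101 | 3
Algorithms 201 | 3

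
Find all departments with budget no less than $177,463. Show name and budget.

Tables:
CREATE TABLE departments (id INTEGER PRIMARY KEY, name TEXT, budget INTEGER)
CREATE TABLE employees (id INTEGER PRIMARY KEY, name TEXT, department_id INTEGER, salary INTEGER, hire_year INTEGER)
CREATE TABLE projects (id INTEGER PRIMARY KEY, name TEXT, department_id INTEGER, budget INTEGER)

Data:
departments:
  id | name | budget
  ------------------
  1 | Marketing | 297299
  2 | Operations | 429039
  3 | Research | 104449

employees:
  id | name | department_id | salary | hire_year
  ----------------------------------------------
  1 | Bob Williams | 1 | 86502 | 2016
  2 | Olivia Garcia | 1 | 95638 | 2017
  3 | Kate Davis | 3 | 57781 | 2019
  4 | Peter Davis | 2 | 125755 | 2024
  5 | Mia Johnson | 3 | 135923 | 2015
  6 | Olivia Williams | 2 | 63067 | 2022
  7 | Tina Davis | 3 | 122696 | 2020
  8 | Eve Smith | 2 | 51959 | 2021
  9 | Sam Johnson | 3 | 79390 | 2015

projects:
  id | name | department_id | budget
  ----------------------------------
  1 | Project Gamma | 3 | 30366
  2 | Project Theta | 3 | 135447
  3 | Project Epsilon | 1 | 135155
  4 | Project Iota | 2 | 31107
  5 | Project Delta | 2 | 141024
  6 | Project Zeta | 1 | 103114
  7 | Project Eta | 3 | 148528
SELECT name, budget FROM departments WHERE budget >= 177463

Execution result:
name | budget
Marketing | 297299
Operations | 429039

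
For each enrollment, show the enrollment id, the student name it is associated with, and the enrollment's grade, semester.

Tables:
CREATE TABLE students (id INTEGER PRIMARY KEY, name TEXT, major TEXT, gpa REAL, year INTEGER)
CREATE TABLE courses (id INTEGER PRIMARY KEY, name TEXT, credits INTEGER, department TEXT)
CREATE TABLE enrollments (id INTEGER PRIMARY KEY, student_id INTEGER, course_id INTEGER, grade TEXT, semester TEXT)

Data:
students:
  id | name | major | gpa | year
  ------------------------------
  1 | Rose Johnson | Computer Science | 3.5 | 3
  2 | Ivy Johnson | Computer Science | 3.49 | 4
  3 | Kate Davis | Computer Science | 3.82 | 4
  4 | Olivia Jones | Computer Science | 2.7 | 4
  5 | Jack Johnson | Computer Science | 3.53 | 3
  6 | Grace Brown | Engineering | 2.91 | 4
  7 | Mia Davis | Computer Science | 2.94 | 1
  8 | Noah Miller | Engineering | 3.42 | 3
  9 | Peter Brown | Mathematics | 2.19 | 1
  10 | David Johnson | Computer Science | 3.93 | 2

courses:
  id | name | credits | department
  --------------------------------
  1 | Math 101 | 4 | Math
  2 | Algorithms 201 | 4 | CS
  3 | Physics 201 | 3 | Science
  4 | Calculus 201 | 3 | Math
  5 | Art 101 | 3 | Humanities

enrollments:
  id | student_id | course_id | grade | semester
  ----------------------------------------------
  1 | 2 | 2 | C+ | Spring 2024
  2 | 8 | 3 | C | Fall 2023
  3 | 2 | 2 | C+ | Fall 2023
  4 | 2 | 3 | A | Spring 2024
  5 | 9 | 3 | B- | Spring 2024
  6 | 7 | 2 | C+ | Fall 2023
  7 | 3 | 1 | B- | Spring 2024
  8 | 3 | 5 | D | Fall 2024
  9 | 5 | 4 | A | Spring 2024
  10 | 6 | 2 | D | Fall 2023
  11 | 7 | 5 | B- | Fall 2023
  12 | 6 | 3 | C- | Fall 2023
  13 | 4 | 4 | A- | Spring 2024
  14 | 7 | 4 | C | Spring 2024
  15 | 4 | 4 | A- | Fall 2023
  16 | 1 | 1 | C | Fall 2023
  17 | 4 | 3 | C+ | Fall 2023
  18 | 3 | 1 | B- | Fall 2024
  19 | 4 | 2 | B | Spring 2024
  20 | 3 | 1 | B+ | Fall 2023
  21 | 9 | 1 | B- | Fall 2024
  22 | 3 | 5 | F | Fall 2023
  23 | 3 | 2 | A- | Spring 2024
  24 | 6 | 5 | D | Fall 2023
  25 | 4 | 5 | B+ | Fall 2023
SELECT c.id, p.name AS student, c.grade, c.semester FROM enrollments c JOIN students p ON c.student_id = p.id

Execution result:
id | student | grade | semester
1 | Ivy Johnson | C+ | Spring 2024
2 | Noah Miller | C | Fall 2023
3 | Ivy Johnson | C+ | Fall 2023
4 | Ivy Johnson | A | Spring 2024
5 | Peter Brown | B- | Spring 2024
6 | Mia Davis | C+ | Fall 2023
7 | Kate Davis | B- | Spring 2024
8 | Kate Davis | D | Fall 2024
9 | Jack Johnson | A | Spring 2024
10 | Grace Brown | D | Fall 2023
11 | Mia Davis | B- | Fall 2023
12 | Grace Brown | C- | Fall 2023
13 | Olivia Jones | A- | Spring 2024
14 | Mia Davis | C | Spring 2024
15 | Olivia Jones | A- | Fall 2023
16 | Rose Johnson | C | Fall 2023
17 | Olivia Jones | C+ | Fall 2023
18 | Kate Davis | B- | Fall 2024
19 | Olivia Jones | B | Spring 2024
20 | Kate Davis | B+ | Fall 2023
21 | Peter Brown | B- | Fall 2024
22 | Kate Davis | F | Fall 2023
23 | Kate Davis | A- | Spring 2024
24 | Grace Brown | D | Fall 2023
25 | Olivia Jones | B+ | Fall 2023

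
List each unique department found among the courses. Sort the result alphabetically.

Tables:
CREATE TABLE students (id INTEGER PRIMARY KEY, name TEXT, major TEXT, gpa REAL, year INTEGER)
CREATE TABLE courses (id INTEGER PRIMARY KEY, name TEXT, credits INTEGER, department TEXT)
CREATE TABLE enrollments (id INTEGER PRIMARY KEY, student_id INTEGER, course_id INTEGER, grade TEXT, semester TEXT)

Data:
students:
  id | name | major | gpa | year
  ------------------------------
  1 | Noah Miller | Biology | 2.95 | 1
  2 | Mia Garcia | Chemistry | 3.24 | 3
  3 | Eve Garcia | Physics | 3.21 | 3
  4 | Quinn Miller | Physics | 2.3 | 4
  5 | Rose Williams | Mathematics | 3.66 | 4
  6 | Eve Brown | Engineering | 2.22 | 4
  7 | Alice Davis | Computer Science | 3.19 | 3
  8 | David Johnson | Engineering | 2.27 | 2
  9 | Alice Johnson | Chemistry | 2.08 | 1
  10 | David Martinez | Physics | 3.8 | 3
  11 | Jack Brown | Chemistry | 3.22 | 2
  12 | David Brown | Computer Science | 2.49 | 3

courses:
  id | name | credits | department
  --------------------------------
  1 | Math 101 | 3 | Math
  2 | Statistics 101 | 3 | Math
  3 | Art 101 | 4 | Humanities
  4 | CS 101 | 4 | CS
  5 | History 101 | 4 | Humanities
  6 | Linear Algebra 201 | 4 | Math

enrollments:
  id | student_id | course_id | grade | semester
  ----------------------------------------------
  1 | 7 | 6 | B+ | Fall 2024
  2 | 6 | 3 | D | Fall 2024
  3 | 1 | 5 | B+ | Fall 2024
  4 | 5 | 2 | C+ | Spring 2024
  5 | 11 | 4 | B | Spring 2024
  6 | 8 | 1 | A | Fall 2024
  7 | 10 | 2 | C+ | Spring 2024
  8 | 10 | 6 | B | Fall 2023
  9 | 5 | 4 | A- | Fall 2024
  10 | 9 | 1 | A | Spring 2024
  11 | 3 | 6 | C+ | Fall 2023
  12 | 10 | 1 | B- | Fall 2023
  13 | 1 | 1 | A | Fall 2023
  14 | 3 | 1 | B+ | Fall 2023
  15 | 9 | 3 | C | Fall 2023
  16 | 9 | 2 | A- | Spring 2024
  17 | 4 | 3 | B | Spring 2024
SELECT DISTINCT department FROM courses ORDER BY department

Execution result:
department
CS
Humanities
Math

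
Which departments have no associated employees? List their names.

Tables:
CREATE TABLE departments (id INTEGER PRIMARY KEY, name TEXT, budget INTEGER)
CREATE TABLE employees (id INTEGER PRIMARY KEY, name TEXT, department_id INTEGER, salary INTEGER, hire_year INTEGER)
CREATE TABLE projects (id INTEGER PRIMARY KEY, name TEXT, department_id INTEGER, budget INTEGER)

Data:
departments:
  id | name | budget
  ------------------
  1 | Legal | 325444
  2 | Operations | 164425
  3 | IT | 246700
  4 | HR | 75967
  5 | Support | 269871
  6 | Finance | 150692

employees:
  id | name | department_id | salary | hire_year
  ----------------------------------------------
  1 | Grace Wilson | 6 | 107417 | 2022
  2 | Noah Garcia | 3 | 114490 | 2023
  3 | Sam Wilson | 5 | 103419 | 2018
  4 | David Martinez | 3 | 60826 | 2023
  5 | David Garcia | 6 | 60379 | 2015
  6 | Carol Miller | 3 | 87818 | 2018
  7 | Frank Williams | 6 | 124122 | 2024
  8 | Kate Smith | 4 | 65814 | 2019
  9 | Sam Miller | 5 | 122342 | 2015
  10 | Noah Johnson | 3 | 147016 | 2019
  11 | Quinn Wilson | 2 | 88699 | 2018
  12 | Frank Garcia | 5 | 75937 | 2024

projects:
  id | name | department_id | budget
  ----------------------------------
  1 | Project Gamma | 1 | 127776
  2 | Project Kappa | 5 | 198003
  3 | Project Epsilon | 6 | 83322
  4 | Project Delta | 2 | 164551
SELECT p.name FROM departments p LEFT JOIN employees c ON c.department_id = p.id WHERE c.id IS NULL

Execution result:
Legal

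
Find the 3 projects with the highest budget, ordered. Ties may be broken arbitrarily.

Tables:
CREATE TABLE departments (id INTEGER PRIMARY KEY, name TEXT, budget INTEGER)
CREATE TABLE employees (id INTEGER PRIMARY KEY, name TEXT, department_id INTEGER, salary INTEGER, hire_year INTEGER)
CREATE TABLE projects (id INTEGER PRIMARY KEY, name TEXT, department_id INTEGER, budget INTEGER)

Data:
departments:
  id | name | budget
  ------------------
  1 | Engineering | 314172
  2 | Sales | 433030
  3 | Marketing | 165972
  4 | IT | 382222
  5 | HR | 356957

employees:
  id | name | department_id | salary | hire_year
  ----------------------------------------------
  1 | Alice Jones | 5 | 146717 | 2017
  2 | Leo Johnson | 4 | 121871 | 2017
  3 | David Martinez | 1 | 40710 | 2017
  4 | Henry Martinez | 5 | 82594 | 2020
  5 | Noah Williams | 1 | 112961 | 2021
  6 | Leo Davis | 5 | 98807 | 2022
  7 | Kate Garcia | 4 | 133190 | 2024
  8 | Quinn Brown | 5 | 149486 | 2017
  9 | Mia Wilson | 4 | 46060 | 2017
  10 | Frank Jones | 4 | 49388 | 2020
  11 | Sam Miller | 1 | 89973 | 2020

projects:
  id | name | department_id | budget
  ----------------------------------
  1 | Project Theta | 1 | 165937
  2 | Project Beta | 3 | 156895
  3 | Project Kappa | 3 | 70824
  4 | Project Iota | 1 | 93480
SELECT name, budget FROM projects ORDER BY budget DESC LIMIT 3

Execution result:
name | budget
Project Theta | 165937
Project Beta | 156895
Project Iota | 93480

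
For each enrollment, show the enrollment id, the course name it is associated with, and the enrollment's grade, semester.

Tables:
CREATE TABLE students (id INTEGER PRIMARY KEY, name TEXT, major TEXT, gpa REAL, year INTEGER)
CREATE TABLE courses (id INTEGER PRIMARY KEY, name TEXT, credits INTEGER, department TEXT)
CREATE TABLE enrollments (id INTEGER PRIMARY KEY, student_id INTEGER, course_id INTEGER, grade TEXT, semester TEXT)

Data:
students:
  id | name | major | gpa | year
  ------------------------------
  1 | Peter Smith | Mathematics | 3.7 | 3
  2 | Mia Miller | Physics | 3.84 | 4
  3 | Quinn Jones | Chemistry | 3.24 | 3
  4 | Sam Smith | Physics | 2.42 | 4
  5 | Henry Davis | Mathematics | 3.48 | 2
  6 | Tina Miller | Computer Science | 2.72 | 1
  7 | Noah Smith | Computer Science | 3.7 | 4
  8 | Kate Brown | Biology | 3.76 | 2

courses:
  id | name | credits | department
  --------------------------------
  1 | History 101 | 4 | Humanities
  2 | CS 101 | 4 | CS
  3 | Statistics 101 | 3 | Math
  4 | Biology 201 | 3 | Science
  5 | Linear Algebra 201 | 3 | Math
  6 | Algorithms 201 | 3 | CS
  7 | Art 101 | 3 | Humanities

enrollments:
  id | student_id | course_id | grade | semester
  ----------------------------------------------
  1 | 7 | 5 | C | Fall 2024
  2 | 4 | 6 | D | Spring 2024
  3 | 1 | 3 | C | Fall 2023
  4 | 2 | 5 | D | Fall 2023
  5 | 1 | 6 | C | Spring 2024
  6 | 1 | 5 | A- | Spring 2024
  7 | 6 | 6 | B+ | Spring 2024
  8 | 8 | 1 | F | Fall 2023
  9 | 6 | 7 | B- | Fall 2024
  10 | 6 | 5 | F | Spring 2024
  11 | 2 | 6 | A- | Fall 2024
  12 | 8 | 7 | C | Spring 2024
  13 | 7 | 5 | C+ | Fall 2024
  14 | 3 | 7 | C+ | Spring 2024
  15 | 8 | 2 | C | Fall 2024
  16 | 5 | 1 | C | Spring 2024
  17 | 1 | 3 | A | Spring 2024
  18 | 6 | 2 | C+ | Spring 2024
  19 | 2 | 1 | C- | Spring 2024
SELECT c.id, p.name AS course, c.grade, c.semester FROM enrollments c JOIN courses p ON c.course_id = p.id

Execution result:
id | course | grade | semester
1 | Linear Algebra 201 | C | Fall 2024
2 | Algorithms 201 | D | Spring 2024
3 | Statistics 101 | C | Fall 2023
4 | Linear Algebra 201 | D | Fall 2023
5 | Algorithms 201 | C | Spring 2024
6 | Linear Algebra 201 | A- | Spring 2024
7 | Algorithms 201 | B+ | Spring 2024
8 | History 101 | F | Fall 2023
9 | Art 101 | B- | Fall 2024
10 | Linear Algebra 201 | F | Spring 2024
11 | Algorithms 201 | A- | Fall 2024
12 | Art 101 | C | Spring 2024
13 | Linear Algebra 201 | C+ | Fall 2024
14 | Art 101 | C+ | Spring 2024
15 | CS 101 | C | Fall 2024
16 | History 101 | C | Spring 2024
17 | Statistics 101 | A | Spring 2024
18 | CS 101 | C+ | Spring 2024
19 | History 101 | C- | Spring 2024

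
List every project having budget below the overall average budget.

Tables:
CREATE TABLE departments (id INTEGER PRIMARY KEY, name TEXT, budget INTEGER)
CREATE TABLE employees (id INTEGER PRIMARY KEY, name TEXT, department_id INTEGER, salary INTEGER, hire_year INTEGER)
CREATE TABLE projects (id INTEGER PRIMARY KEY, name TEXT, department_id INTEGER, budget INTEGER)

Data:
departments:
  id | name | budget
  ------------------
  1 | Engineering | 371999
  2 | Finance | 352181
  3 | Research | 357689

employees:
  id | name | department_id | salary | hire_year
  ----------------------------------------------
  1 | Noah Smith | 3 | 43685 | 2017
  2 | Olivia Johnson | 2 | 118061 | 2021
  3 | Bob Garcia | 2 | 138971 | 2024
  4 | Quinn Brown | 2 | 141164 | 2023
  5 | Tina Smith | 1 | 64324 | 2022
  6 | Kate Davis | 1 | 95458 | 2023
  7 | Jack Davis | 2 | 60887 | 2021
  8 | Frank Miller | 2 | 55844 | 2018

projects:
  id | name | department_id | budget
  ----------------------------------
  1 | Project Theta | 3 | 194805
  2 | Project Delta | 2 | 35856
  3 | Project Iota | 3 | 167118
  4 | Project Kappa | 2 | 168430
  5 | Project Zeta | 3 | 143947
SELECT name, budget FROM projects WHERE budget < (SELECT AVG(budget) FROM projects)

Execution result:
name | budget
Project Delta | 35856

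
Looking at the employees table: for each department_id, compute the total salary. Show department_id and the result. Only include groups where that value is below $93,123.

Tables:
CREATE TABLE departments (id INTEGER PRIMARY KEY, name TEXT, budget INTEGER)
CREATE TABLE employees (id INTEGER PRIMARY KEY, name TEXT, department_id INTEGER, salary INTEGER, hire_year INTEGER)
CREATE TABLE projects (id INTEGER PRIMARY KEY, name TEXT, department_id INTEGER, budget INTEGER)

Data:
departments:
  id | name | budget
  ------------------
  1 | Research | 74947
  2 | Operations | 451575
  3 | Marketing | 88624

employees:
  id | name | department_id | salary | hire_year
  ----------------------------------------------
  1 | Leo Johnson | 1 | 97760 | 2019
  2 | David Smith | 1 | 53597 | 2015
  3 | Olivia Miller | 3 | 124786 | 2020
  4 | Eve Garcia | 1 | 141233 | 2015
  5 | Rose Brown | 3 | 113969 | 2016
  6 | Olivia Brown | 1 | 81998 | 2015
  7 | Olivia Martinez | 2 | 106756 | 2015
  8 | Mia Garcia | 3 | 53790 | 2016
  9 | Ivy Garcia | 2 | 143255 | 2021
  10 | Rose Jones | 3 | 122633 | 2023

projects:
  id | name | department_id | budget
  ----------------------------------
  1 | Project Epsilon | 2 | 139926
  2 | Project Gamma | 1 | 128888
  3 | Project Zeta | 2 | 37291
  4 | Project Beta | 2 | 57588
SELECT department_id, SUM(salary) AS sum_salary FROM employees GROUP BY department_id HAVING SUM(salary) < 93123

Execution result:
(no rows)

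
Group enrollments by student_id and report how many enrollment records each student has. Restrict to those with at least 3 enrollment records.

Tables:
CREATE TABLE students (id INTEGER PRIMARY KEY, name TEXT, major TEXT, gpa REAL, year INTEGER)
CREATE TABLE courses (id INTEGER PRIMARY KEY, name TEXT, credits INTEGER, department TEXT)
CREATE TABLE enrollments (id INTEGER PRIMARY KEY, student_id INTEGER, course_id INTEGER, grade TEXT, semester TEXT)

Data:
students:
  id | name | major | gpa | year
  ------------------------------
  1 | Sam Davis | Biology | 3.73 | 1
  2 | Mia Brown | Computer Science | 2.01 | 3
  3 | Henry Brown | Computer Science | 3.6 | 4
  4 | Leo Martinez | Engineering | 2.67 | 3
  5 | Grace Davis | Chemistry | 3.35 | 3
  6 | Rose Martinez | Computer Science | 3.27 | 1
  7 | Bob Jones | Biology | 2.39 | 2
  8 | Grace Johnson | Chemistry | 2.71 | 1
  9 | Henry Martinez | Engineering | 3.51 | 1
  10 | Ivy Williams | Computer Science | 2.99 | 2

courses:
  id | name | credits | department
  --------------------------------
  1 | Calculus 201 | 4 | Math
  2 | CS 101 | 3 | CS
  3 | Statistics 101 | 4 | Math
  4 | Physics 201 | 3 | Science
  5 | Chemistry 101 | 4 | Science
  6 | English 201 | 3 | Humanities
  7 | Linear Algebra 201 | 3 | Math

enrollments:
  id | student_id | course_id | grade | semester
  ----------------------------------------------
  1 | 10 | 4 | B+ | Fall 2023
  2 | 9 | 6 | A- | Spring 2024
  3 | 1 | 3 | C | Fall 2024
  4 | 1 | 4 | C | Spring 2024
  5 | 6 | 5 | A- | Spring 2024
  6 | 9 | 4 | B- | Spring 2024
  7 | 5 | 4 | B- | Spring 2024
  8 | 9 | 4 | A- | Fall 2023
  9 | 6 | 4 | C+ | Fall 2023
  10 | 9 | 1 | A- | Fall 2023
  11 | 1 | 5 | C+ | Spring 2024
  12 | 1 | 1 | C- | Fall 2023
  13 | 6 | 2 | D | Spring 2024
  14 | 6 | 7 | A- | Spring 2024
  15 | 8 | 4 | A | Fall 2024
SELECT student_id, COUNT(*) AS enrollment_count FROM enrollments GROUP BY student_id HAVING COUNT(*) >= 3

Execution result:
student_id | enrollment_count
1 | 4
6 | 4
9 | 4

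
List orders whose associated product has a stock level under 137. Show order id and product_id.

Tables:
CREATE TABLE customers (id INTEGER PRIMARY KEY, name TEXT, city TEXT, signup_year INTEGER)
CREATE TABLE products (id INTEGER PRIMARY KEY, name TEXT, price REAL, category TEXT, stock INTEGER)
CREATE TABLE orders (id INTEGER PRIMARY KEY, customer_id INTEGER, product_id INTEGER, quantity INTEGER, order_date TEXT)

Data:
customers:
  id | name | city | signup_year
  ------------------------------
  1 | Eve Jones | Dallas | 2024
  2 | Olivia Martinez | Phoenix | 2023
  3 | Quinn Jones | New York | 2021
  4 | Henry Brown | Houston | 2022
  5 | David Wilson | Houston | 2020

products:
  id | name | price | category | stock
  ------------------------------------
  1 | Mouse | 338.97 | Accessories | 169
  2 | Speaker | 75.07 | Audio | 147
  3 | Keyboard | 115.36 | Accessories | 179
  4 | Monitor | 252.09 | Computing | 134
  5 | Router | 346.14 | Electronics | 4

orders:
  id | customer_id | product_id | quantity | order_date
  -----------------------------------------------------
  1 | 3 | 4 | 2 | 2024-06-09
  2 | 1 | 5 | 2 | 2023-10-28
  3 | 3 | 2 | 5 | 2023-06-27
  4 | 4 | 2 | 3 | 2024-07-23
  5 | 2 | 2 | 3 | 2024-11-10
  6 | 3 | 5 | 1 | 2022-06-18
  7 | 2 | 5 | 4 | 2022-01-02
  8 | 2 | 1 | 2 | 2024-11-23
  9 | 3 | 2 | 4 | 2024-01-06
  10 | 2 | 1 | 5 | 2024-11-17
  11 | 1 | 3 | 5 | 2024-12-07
SELECT id, product_id FROM orders WHERE product_id IN (SELECT id FROM products WHERE stock < 137)

Execution result:
id | product_id
1 | 4
2 | 5
6 | 5
7 | 5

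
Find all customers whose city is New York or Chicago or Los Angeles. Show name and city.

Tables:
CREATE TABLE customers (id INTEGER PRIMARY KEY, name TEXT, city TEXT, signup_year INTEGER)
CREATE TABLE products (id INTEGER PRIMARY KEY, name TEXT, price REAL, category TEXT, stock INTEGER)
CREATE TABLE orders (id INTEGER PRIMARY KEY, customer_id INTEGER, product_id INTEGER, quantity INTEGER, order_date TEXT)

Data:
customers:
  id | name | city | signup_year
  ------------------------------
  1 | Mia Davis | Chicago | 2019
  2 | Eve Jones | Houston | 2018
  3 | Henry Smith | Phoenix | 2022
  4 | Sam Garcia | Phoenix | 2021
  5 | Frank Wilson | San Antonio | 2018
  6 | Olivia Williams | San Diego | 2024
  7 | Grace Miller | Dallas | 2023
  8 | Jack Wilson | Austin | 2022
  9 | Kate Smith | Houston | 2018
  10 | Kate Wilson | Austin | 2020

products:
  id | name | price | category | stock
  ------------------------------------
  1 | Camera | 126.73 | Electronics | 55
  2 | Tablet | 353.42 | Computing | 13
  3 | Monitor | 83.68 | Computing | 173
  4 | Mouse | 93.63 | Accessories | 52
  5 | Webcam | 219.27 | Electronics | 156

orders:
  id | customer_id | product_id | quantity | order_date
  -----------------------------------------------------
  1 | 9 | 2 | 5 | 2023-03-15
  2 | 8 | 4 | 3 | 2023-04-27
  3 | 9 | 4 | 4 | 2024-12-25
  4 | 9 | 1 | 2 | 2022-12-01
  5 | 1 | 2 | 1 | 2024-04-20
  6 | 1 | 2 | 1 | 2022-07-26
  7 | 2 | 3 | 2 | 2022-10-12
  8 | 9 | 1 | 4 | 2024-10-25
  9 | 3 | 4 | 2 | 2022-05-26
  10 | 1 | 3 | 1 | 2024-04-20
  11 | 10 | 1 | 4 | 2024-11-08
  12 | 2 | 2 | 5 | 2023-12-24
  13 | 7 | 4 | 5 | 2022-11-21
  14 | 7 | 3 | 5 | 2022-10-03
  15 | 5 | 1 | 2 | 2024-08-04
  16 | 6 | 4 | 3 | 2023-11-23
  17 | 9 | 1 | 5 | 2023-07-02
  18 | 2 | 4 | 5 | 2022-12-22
SELECT name, city FROM customers WHERE city IN ('New York', 'Chicago', 'Los Angeles')

Execution result:
name | city
Mia Davis | Chicago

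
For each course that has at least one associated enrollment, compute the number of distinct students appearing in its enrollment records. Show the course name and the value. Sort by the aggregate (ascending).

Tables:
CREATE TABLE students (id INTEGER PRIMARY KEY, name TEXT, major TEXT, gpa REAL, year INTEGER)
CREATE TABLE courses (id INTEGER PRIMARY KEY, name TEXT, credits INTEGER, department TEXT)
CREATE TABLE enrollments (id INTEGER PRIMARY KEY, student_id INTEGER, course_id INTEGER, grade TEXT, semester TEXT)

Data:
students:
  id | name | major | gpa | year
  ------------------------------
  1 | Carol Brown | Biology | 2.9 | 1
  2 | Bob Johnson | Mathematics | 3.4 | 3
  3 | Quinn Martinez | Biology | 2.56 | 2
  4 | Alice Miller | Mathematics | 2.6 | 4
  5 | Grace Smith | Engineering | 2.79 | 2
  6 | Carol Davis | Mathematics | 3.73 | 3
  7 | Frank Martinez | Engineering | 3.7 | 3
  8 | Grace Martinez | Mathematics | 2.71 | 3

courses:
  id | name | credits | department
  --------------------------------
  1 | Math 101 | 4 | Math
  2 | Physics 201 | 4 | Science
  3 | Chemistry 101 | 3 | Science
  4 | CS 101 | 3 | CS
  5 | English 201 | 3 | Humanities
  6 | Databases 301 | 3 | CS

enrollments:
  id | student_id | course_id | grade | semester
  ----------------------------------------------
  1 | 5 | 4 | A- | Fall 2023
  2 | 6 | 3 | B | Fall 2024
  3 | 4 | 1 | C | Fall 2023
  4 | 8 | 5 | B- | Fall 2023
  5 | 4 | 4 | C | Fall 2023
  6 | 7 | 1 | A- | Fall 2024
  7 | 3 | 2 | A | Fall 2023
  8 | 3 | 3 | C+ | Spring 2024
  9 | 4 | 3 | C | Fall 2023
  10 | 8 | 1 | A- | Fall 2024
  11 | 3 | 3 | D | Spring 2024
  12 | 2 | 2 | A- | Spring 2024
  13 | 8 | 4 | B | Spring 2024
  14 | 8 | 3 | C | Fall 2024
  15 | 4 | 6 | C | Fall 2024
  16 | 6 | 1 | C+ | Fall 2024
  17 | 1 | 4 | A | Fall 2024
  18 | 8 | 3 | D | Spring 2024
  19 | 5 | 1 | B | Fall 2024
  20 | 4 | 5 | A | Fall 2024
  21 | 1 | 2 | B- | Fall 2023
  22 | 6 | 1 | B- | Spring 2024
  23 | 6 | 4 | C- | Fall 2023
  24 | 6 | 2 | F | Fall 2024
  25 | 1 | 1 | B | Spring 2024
SELECT p.name, COUNT(DISTINCT c.student_id) AS distinct_student_count FROM enrollments c JOIN courses p ON c.course_id = p.id GROUP BY p.id, p.name ORDER BY distinct_student_count ASC

Execution result:
name | distinct_student_count
Databases 301 | 1
English 201 | 2
Physics 201 | 4
Chemistry 101 | 4
CS 101 | 5
Math 101 | 6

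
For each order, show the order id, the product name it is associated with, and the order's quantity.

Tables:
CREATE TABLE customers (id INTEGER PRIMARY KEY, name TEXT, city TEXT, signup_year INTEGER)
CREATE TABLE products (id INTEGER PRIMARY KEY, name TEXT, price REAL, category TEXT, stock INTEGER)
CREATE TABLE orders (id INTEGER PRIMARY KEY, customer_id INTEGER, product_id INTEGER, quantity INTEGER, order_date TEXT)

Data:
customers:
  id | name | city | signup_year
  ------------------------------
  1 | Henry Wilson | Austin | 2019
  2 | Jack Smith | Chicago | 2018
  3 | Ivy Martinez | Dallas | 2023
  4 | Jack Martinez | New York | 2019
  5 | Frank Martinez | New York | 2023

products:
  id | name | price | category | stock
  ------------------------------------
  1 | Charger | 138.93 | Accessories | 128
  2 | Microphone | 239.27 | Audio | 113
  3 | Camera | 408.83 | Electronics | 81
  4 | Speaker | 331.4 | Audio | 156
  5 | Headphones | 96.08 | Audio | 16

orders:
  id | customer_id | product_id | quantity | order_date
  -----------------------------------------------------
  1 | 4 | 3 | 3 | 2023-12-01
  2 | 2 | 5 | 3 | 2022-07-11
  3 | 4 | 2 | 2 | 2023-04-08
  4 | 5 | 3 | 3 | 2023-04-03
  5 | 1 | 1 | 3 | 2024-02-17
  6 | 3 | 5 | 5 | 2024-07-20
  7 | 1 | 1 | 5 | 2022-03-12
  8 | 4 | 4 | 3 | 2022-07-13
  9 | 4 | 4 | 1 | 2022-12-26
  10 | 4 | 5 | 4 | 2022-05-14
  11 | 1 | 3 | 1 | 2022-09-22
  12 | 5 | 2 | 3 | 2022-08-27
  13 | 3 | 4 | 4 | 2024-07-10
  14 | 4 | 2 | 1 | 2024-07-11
SELECT c.id, p.name AS product, c.quantity FROM orders c JOIN products p ON c.product_id = p.id

Execution result:
id | product | quantity
1 | Camera | 3
2 | Headphones | 3
3 | Microphone | 2
4 | Camera | 3
5 | Charger | 3
6 | Headphones | 5
7 | Charger | 5
8 | Speaker | 3
9 | Speaker | 1
10 | Headphones | 4
11 | Camera | 1
12 | Microphone | 3
13 | Speaker | 4
14 | Microphone | 1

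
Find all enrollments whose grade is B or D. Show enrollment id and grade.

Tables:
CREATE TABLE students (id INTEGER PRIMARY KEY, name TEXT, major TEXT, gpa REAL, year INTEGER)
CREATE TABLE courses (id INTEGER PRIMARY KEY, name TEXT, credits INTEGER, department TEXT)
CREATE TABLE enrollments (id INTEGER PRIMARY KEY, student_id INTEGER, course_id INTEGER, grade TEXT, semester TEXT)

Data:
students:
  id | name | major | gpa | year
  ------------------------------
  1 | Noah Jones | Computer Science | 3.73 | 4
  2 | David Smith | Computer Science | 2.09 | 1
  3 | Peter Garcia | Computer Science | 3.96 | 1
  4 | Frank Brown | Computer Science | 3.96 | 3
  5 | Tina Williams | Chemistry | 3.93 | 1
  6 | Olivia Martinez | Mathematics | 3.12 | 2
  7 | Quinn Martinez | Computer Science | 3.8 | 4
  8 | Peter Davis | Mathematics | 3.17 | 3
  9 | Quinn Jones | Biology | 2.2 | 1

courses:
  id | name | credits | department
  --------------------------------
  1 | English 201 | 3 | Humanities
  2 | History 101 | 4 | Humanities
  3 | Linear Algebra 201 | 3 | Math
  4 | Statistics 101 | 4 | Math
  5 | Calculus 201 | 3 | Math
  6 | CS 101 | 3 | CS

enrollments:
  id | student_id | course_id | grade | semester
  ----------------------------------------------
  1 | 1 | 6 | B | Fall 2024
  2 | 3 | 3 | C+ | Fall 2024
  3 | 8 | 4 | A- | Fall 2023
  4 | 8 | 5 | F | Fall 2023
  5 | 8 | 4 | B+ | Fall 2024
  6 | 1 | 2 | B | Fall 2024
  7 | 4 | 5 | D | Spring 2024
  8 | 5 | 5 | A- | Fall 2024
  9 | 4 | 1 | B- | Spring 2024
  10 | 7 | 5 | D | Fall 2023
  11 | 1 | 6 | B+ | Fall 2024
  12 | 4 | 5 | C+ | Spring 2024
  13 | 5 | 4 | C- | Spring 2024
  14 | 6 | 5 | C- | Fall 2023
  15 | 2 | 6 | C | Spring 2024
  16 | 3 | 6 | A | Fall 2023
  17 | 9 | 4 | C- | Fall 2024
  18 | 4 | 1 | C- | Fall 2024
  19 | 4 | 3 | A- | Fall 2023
SELECT id, grade FROM enrollments WHERE grade IN ('B', 'D')

Execution result:
id | grade
1 | B
6 | B
7 | D
10 | D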